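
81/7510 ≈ 0.0108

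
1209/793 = 1 + 32/61 ≈ 1.52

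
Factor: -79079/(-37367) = 7^1*13^1*43^(-1) = 91/43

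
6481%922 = 27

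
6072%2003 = 63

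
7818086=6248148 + 1569938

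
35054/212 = 165 + 37/106 ≈ 165.35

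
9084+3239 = 12323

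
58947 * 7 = 412629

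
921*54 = 49734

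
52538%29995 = 22543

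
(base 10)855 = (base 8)1527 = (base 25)195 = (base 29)10e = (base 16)357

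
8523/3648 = 2 + 409/1216 ≈ 2.34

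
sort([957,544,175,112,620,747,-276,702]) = [-276,112,175,544,620,702,747,957]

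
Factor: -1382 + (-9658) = -1 * 2^5 * 3^1 * 5^1 * 23^1 = -11040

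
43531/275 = 158 + 81/275 ≈ 158.29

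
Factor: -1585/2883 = -1*3^(-1)*5^1*31^(-2)*317^1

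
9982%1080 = 262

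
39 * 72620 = 2832180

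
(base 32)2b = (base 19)3i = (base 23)36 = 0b1001011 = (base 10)75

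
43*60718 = 2610874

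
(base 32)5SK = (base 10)6036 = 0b1011110010100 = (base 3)22021120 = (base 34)57I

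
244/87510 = 122/43755 ≈ 0.00279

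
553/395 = 1 + 2/5 = 1.40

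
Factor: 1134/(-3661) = -1*2^1*3^4*523^(-1) = -162/523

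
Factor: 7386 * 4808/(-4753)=-1 * 2^4 * 3^1 * 7^(-2) * 97^(-1) * 601^1 * 1231^1=-35511888/4753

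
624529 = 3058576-2434047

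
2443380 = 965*2532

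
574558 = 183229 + 391329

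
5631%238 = 157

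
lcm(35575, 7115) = 35575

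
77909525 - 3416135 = 74493390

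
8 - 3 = 5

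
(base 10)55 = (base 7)106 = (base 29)1q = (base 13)43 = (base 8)67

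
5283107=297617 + 4985490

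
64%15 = 4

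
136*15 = 2040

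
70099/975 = 71 + 874/975 ≈ 71.90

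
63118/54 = 1168 + 23/27≈1168.85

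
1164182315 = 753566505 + 410615810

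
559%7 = 6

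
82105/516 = 159 + 61/516 ≈ 159.12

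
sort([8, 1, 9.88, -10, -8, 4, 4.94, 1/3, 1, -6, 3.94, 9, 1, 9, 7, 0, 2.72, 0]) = [-10, -8, -6, 0, 0, 1/3, 1, 1, 1, 2.72, 3.94, 4, 4.94, 7, 8, 9, 9, 9.88]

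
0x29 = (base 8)51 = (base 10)41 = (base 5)131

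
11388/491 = 23 + 95/491 ≈ 23.19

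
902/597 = 1 + 305/597 ≈ 1.51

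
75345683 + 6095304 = 81440987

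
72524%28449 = 15626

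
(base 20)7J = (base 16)9F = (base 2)10011111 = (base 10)159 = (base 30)59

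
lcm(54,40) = 1080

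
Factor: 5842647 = 3^2 * 649183^1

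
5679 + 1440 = 7119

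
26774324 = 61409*436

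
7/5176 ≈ 0.00135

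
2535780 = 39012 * 65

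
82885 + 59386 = 142271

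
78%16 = 14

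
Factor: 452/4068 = 3^(-2) = 1/9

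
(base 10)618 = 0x26a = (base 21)189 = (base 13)387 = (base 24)11i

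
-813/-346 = 2+121/346 ≈ 2.35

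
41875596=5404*7749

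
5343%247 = 156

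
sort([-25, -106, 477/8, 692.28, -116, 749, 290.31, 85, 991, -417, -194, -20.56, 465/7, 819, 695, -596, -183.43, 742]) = [-596, -417, -194, -183.43, -116, -106, -25, -20.56, 477/8, 465/7, 85, 290.31, 692.28, 695, 742, 749, 819, 991]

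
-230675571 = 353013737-583689308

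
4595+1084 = 5679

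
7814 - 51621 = -43807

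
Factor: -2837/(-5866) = 2^(-1)*7^(-1)*419^(-1)*2837^1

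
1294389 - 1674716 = -380327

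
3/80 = 0.0375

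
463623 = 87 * 5329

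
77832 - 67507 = 10325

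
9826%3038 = 712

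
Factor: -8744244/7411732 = -1 * 3^1 * 53^(-1) * 34961^(-1) * 728687^1 = -2186061/1852933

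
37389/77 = 485 + 4/7 ≈ 485.57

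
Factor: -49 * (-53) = 7^2 * 53^1 = 2597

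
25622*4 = 102488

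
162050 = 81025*2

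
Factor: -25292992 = -1*2^6*211^1*1873^1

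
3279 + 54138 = 57417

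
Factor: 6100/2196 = 3^ (-2)*5^2 = 25/9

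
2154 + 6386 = 8540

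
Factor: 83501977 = 13^1 * 17^1 * 53^1 * 7129^1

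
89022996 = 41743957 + 47279039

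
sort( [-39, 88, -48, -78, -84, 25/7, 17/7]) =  [-84, -78, -48, -39, 17/7, 25/7, 88]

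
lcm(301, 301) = 301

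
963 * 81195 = 78190785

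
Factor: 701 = 701^1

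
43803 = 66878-23075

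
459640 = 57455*8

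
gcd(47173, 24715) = 1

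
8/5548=2/1387 ≈ 0.00144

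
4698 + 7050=11748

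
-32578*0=0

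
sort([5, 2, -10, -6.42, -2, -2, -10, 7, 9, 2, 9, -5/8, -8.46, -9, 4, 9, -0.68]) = [-10, -10, -9, -8.46, -6.42, -2, -2, -0.68, -5/8, 2, 2, 4, 5, 7, 9, 9, 9]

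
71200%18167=16699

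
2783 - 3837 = -1054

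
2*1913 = 3826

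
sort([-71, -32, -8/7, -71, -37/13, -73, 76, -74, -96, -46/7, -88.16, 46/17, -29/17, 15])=[-96, -88.16, -74, -73, -71, -71, -32, -46/7, -37/13, -29/17, -8/7, 46/17, 15, 76]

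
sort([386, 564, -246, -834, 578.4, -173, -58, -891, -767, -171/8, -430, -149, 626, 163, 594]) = [-891, -834, -767, -430, -246, -173, -149, -58, -171/8, 163, 386, 564, 578.4, 594, 626]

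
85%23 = 16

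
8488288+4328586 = 12816874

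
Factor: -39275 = -1*5^2*1571^1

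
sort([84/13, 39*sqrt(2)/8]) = [84/13, 39*sqrt(2)/8]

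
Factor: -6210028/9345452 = -1 * 11^1 * 23^(-1) * 113^1 * 1249^1 * 101581^(-1) = -1552507/2336363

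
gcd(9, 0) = 9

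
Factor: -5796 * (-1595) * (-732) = -1 * 2^4 * 3^3 * 5^1 * 7^1 * 11^1 * 23^1 * 29^1 * 61^1 = -6767061840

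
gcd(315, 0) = 315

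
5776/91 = 63+43/91 ≈ 63.47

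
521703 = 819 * 637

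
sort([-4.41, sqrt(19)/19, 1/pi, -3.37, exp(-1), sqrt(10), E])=[-4.41, -3.37, sqrt(19)/19, 1/pi, exp(-1), E, sqrt(10)]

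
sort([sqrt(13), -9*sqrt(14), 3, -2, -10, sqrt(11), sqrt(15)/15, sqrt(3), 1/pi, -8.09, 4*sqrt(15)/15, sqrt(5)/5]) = [-9*sqrt(14), -10, -8.09, -2, sqrt(15)/15, 1/pi, sqrt(5)/5, 4*sqrt(15)/15, sqrt(3), 3, sqrt(11), sqrt(13)]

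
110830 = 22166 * 5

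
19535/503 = 38 + 421/503 ≈ 38.84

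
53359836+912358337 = 965718173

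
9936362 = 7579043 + 2357319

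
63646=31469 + 32177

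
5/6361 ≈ 0.000786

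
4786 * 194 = 928484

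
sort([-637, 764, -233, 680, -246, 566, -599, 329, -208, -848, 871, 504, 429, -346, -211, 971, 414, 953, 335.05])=[-848, -637, -599, -346, -246, -233, -211, -208, 329, 335.05, 414, 429, 504, 566, 680, 764, 871, 953, 971]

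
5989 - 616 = 5373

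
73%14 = 3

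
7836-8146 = -310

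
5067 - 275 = 4792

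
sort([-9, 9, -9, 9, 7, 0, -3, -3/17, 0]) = [-9, -9, -3, -3/17, 0, 0, 7, 9, 9]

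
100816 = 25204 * 4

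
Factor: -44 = -1*2^2*11^1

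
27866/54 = 516 + 1/27 ≈ 516.04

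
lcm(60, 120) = 120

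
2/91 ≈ 0.0220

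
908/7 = 129 + 5/7 ≈ 129.71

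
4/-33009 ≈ -0.000121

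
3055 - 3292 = -237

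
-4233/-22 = 192 + 9/22 ≈ 192.41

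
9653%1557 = 311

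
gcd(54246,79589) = 1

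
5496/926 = 2748/463 ≈ 5.94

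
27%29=27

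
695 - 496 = 199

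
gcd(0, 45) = 45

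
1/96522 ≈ 0.0000104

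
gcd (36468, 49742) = 2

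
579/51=193/17 ≈ 11.35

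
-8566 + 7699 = -867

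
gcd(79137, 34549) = 1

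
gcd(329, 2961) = 329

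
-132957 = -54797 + -78160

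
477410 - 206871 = 270539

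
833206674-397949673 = 435257001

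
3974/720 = 1987/360 ≈ 5.52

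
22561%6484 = 3109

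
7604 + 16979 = 24583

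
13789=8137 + 5652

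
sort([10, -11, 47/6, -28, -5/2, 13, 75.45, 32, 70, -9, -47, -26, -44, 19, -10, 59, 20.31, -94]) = [-94, -47, -44, -28, -26, -11, -10, -9, -5/2, 47/6, 10, 13, 19, 20.31, 32, 59, 70, 75.45]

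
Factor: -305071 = -1*13^1*31^1*757^1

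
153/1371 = 51/457 ≈ 0.112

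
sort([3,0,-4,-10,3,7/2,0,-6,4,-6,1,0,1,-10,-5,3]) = [-10,-10,-6,-6,-5,-4,0,0,0,1,1,3,3,3,7/2,4]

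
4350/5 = 870 = 870.00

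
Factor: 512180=2^2 * 5^1 * 25609^1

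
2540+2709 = 5249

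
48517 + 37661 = 86178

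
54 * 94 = 5076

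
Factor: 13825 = 5^2 * 7^1 * 79^1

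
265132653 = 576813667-311681014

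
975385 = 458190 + 517195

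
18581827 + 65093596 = 83675423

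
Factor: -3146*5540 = -1*2^3*5^1*11^2*13^1*277^1 = -17428840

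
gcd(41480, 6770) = 10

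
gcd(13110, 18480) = 30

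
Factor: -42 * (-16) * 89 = 2^5 * 3^1 * 7^1 * 89^1 = 59808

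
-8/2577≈-0.00310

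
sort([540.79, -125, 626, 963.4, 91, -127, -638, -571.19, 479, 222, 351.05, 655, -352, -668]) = [-668, -638, -571.19, -352, -127, -125, 91, 222, 351.05, 479, 540.79, 626, 655, 963.4]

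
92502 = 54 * 1713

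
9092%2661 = 1109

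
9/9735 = 3/3245 ≈ 0.000924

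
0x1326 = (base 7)20202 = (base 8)11446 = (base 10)4902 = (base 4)1030212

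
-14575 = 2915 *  (-5)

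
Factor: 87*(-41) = -1*3^1*29^1*41^1 = -3567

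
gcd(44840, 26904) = 8968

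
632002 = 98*6449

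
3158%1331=496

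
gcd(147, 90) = 3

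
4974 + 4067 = 9041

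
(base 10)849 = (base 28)129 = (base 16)351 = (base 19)26d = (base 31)rc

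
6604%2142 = 178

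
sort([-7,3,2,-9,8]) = [-9,-7,2,3,8]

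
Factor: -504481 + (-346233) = -1 * 2^1 * 17^1 * 131^1 * 191^1 = -850714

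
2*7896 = 15792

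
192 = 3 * 64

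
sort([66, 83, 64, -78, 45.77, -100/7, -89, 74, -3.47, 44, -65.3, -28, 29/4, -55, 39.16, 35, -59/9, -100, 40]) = [-100, -89, -78, -65.3, -55, -28, -100/7, -59/9, -3.47, 29/4, 35, 39.16, 40, 44, 45.77, 64, 66, 74, 83]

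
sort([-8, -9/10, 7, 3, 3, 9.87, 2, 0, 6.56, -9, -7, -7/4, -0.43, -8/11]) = [-9, -8, -7, -7/4, -9/10, -8/11, -0.43, 0, 2, 3, 3, 6.56, 7, 9.87]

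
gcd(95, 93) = 1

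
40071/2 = 20035 + 1/2 = 20035.50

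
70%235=70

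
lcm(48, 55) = 2640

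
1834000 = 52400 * 35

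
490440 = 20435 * 24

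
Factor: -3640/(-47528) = 5^1 * 7^1 * 457^(-1) = 35/457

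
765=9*85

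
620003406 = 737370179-117366773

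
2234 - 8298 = -6064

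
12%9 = 3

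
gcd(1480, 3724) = 4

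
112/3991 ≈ 0.0281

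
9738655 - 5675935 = 4062720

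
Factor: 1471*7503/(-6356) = -1*2^(-2)*3^1*7^(-1)*41^1*61^1*227^(-1)*1471^1 = -11036913/6356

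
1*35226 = 35226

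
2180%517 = 112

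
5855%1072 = 495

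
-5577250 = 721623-6298873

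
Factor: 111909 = 3^1 * 7^1 * 73^2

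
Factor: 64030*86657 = 2^1*5^1*19^1*193^1*337^1*449^1 = 5548647710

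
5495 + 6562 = 12057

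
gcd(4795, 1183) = 7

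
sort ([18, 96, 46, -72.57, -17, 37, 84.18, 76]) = [-72.57, -17, 18, 37, 46, 76, 84.18, 96]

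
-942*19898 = -18743916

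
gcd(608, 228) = 76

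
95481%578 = 111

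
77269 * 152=11744888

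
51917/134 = 387+59/134 ≈ 387.44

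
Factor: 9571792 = 2^4 * 107^1 * 5591^1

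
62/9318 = 31/4659 ≈ 0.00665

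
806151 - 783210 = 22941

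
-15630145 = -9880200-5749945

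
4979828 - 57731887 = -52752059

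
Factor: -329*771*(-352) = 2^5*3^1*7^1*11^1*47^1*257^1 = 89287968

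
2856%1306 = 244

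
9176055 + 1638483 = 10814538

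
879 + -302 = 577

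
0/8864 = 0 = 0.00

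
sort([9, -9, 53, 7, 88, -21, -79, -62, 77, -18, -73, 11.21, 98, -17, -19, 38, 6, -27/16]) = [-79, -73, -62, -21, -19, -18, -17, -9, -27/16, 6, 7, 9, 11.21, 38, 53, 77, 88, 98]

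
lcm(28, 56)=56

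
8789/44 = 199 + 3/4 = 199.75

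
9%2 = 1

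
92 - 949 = -857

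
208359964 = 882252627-673892663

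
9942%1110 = 1062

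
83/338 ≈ 0.246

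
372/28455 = 124/9485 ≈ 0.0131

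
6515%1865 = 920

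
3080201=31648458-28568257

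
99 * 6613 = 654687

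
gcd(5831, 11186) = 119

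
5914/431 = 13 + 311/431 ≈ 13.72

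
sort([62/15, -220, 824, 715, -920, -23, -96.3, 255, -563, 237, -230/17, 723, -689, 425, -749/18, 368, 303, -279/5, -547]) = [-920, -689, -563, -547, -220, -96.3, -279/5, -749/18, -23, -230/17, 62/15, 237, 255, 303, 368, 425, 715, 723, 824]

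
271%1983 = 271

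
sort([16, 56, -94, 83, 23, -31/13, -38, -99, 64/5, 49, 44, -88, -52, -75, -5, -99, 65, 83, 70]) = [-99, -99, -94, -88, -75, -52, -38, -5, -31/13, 64/5, 16, 23, 44, 49, 56, 65, 70, 83, 83]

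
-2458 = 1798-4256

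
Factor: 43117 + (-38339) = 2^1*2389^1 = 4778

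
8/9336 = 1/1167 ≈ 0.000857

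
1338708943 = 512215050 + 826493893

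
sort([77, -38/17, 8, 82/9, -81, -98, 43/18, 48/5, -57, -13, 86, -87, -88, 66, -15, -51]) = [-98, -88, -87, -81, -57, -51, -15, -13, -38/17, 43/18, 8, 82/9, 48/5, 66, 77, 86]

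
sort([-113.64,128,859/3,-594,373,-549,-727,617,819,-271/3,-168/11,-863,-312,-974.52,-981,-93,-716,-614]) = [-981,-974.52,-863,-727,-716,-614,-594,-549,-312,-113.64,-93,-271/3,-168/11,128,859/3,373,617,819]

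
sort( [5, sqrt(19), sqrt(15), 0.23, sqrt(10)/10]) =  [0.23, sqrt(10)/10, sqrt(15), sqrt(19), 5]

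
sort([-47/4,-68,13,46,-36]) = [-68,-36,-47/4,13,46]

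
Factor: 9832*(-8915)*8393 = -1*2^3*5^1*7^1*11^1*109^1*1229^1*1783^1 = -735665586040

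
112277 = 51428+60849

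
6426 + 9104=15530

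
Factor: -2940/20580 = -1*7^(-1) = -1/7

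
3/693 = 1/231 ≈ 0.00433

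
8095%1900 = 495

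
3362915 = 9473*355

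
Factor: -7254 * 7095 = -1 * 2^1 * 3^3 * 5^1 * 11^1 * 13^1 * 31^1 * 43^1 = -51467130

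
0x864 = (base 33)1w3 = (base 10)2148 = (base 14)ad6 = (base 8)4144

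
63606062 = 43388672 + 20217390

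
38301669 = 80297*477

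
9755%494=369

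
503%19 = 9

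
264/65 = 4 + 4/65≈4.06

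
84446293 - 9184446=75261847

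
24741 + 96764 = 121505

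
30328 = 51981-21653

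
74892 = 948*79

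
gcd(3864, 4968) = 552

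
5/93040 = 1/18608≈0.0000537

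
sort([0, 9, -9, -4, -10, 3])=[-10, -9, -4, 0, 3, 9]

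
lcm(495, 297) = 1485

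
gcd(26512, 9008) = 16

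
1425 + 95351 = 96776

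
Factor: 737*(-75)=-1*3^1*5^2*11^1*67^1=-55275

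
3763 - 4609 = -846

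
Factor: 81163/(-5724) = -1 * 2^(-2) * 3^(-3) * 53^(-1) * 81163^1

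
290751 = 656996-366245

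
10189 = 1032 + 9157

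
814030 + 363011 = 1177041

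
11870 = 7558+4312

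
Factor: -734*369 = -1*2^1*3^2*41^1*367^1 = -270846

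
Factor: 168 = 2^3 * 3^1 * 7^1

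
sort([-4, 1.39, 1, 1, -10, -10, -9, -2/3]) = [-10, -10, -9, -4, -2/3, 1, 1, 1.39]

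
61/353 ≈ 0.173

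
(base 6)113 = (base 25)1k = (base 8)55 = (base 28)1h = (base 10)45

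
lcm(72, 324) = 648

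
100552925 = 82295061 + 18257864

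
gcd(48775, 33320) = 5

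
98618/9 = 10957 + 5/9≈10957.56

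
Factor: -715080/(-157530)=2^2*89^(-1)*101^1=404/89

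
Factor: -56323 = -1*151^1*373^1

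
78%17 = 10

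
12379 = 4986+7393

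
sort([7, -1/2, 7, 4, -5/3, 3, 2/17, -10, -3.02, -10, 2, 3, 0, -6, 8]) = [-10, -10, -6, -3.02, -5/3, -1/2, 0, 2/17, 2, 3, 3, 4, 7, 7, 8]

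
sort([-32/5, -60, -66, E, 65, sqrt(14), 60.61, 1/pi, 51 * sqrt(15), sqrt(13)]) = [-66, -60, -32/5, 1/pi, E, sqrt(13), sqrt(14), 60.61, 65, 51 * sqrt(15)]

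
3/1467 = 1/489 ≈ 0.00204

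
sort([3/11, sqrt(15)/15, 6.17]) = [sqrt(15)/15, 3/11, 6.17]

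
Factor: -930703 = -1*761^1*1223^1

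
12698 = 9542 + 3156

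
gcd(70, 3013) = 1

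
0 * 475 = 0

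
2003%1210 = 793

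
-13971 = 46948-60919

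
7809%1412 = 749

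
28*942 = 26376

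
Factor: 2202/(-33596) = -1*2^(-1)*3^1*37^(-1)*227^(-1)*367^1 = -1101/16798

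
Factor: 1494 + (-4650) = -1*2^2*3^1*263^1 = -3156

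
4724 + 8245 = 12969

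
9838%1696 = 1358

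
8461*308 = 2605988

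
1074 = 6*179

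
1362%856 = 506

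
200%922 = 200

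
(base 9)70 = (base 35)1s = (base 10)63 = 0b111111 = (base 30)23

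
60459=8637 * 7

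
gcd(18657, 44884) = 1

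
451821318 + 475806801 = 927628119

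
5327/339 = 15 + 242/339 ≈ 15.71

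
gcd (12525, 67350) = 75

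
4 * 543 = 2172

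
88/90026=44/45013 ≈ 0.000977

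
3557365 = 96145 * 37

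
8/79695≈0.000100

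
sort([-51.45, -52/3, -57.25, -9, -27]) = [-57.25, -51.45, -27, -52/3, -9]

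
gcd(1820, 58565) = 65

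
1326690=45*29482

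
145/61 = 2 + 23/61 ≈ 2.38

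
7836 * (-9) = -70524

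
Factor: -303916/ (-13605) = 2^2 * 3^ (-1) * 5^ (-1) * 907^ (-1) * 75979^1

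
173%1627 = 173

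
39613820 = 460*86117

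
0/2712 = 0 = 0.00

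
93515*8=748120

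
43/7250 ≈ 0.00593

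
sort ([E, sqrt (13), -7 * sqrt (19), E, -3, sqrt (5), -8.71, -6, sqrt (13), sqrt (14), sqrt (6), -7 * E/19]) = [-7 * sqrt (19), -8.71, -6, -3, -7 * E/19, sqrt (5), sqrt (6), E, E, sqrt (13), sqrt (13), sqrt (14)]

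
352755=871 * 405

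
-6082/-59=103 + 5/59 ≈ 103.08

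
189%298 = 189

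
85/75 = 1+2/15 ≈ 1.13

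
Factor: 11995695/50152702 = 2^(-1) * 3^7 * 5^1 * 1097^1 * 25076351^(-1)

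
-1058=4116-5174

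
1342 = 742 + 600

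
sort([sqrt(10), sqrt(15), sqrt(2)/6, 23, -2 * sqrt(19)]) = [-2 * sqrt(19), sqrt(2)/6, sqrt(10), sqrt(15), 23]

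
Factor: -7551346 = -1*2^1*11^1*343243^1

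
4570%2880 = 1690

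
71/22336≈0.00318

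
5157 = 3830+1327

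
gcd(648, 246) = 6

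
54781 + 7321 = 62102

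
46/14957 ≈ 0.00308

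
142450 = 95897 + 46553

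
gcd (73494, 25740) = 18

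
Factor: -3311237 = -1*809^1*4093^1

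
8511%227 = 112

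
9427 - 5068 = 4359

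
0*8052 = 0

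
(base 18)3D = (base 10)67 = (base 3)2111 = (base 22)31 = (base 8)103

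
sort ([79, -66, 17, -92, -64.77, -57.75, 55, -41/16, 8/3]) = [-92, -66, -64.77, -57.75, -41/16, 8/3, 17, 55, 79]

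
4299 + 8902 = 13201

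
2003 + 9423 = 11426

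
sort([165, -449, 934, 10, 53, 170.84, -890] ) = [-890, -449, 10, 53, 165, 170.84, 934] 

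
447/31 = 14 + 13/31 ≈ 14.42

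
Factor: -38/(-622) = 19^1 * 311^(-1) = 19/311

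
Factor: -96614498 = -1*2^1*2579^1*18731^1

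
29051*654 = 18999354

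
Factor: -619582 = -1 * 2^1 * 17^1 * 18223^1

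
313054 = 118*2653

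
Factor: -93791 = -1*71^1*1321^1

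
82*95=7790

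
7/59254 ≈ 0.000118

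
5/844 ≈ 0.00592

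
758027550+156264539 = 914292089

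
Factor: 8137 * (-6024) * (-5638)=2^4 * 3^1 * 79^1 * 103^1 * 251^1 * 2819^1=276359469744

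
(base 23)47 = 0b1100011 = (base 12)83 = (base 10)99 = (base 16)63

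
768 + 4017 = 4785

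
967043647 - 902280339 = 64763308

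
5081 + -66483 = -61402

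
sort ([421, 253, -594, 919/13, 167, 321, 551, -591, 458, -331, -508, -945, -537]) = [-945, -594, -591, -537, -508, -331, 919/13, 167, 253, 321, 421, 458, 551]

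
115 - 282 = -167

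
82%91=82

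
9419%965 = 734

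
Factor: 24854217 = 3^1 * 8284739^1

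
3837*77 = 295449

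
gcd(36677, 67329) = 1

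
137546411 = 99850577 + 37695834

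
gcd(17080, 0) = 17080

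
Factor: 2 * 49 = 2^1 * 7^2 = 98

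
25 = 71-46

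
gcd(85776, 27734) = 2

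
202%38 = 12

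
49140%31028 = 18112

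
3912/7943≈0.493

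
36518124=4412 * 8277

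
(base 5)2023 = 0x107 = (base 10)263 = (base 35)7i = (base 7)524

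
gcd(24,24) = 24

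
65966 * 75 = 4947450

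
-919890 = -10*91989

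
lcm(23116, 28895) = 115580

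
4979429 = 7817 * 637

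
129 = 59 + 70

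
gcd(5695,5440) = 85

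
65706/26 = 2527+2/13 ≈ 2527.15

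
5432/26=208 + 12/13 ≈ 208.92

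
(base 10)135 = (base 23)5k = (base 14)99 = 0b10000111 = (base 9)160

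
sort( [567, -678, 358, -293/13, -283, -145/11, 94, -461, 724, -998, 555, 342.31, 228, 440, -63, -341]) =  [-998, -678, -461, -341, -283, -63, -293/13, -145/11, 94, 228, 342.31, 358, 440, 555, 567, 724]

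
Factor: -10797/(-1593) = 3^(-2) * 61^1 = 61/9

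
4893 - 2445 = 2448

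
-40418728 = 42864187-83282915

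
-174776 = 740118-914894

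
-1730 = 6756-8486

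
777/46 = 16+41/46 ≈ 16.89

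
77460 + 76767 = 154227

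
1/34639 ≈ 0.0000289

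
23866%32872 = 23866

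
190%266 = 190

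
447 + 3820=4267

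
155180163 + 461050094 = 616230257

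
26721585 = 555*48147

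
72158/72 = 36079/36 ≈ 1002.19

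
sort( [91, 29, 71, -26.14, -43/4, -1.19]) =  [-26.14, -43/4, -1.19, 29, 71, 91]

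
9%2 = 1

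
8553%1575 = 678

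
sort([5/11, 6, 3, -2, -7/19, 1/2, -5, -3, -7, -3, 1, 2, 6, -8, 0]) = [-8, -7, -5, -3, -3, -2, -7/19, 0, 5/11, 1/2, 1, 2, 3, 6, 6]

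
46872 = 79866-32994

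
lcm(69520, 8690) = 69520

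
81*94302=7638462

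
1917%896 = 125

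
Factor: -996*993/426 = -1*2^1*3^1*71^(-1)*83^1*331^1 = -164838/71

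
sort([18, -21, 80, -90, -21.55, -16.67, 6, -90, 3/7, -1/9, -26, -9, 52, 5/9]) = [-90, -90, -26, -21.55, -21, -16.67, -9, -1/9, 3/7, 5/9, 6, 18, 52, 80]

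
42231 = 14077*3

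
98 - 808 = -710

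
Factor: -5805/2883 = -1 * 3^2 * 5^1 * 31^(-2) * 43^1 = -1935/961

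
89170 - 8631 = 80539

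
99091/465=213+46/465 ≈ 213.10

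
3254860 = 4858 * 670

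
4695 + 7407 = 12102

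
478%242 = 236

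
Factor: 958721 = 19^1*50459^1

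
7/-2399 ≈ -0.00292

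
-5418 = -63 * 86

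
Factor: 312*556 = 2^5*3^1*13^1*139^1 = 173472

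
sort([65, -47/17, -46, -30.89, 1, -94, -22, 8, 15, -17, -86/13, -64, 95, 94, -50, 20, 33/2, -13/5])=[-94, -64, -50, -46, -30.89, -22, -17, -86/13, -47/17, -13/5, 1, 8, 15, 33/2, 20, 65, 94, 95]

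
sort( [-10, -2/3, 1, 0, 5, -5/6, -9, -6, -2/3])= [-10, -9, -6, -5/6, -2/3, -2/3, 0, 1, 5]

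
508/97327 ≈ 0.00522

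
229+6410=6639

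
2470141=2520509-50368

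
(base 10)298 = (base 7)604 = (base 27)b1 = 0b100101010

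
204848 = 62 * 3304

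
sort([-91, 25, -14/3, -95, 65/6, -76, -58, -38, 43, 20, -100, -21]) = [-100, -95, -91, -76, -58, -38, -21, -14/3, 65/6, 20, 25, 43]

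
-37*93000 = -3441000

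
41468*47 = 1948996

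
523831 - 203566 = 320265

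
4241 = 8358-4117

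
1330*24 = 31920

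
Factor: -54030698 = -1*2^1*787^1*34327^1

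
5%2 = 1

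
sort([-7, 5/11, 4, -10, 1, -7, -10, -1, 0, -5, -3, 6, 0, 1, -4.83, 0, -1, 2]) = [-10, -10, -7, -7, -5, -4.83, -3, -1, -1, 0, 0, 0, 5/11, 1, 1, 2, 4, 6]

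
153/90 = 17/10 = 1.70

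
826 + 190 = 1016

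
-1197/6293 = -171/899 ≈ -0.190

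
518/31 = 16+22/31 ≈ 16.71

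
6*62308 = 373848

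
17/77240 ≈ 0.000220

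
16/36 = 4/9 ≈ 0.444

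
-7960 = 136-8096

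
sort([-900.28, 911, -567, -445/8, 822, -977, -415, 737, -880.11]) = [-977, -900.28, -880.11, -567, -415, -445/8, 737, 822, 911]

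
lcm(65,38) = 2470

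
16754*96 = 1608384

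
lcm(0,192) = 0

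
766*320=245120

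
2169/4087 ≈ 0.531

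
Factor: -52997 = -1 * 7^1 * 67^1 * 113^1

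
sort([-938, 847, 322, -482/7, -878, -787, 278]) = [-938, -878, -787, -482/7, 278, 322, 847]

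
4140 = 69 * 60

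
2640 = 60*44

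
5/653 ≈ 0.00766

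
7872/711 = 2624/237 ≈ 11.07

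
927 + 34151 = 35078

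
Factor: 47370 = 2^1 * 3^1 * 5^1 * 1579^1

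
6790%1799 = 1393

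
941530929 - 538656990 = 402873939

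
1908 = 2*954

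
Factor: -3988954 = -1*2^1*1994477^1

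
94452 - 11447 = 83005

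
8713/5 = 1742 + 3/5 = 1742.60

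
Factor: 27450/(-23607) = -1 * 2^1 * 5^2 * 43^(-1) = -50/43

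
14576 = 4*3644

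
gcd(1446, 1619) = 1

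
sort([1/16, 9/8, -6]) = [-6, 1/16, 9/8]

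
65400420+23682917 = 89083337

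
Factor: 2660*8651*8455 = 2^2*5^2*7^1*19^2*41^1*89^1*211^1 = 194563585300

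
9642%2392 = 74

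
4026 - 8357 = -4331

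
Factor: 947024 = 2^4*13^1*29^1*157^1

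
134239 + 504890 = 639129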